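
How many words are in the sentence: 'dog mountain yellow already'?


Counting words by splitting on spaces:
  Word 1: 'dog'
  Word 2: 'mountain'
  Word 3: 'yellow'
  Word 4: 'already'
Total words: 4

4


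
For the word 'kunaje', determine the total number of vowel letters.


Scanning each character of 'kunaje':
  Position 1: 'k' -> consonant (running count: 0)
  Position 2: 'u' -> vowel (running count: 1)
  Position 3: 'n' -> consonant (running count: 1)
  Position 4: 'a' -> vowel (running count: 2)
  Position 5: 'j' -> consonant (running count: 2)
  Position 6: 'e' -> vowel (running count: 3)
Total vowels: 3

3


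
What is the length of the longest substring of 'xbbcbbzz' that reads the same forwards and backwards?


Scanning 'xbbcbbzz' for palindromic substrings.
Substring at positions 1-5: 'bbcbb'.
Check: reverse('bbcbb') = 'bbcbb' -> palindrome confirmed.
Neighbouring characters ('x' / 'z') break symmetry, so it cannot extend further.
No longer palindromic substring exists; longest length = 5

5


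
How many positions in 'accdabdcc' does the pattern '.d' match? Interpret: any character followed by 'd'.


Pattern: .d means any character followed by 'd'.
Scanning 'accdabdcc' position-by-position:
  Pos 0: window 'ac' -> no
  Pos 1: window 'cc' -> no
  Pos 2: window 'cd' -> MATCH
  Pos 3: window 'da' -> no
  Pos 4: window 'ab' -> no
  Pos 5: window 'bd' -> MATCH
  Pos 6: window 'dc' -> no
  Pos 7: window 'cc' -> no
  Pos 8: window 'c' -> no
Total matches: 2

2


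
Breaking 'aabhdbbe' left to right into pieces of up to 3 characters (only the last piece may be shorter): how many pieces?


'aabhdbbe' has 8 characters.
Chunking with max size 3:
  Chunk 1: 'aab' (positions 0-2)
  Chunk 2: 'hdb' (positions 3-5)
  Chunk 3: 'be' (positions 6-7)
Total chunks: ceil(8 / 3) = 3

3


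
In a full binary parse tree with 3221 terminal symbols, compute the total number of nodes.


Leaf nodes (terminals): 3221
Internal nodes = n - 1 = 3221 - 1 = 3220
Total = leaves + internal = 3221 + 3220 = 6441

6441


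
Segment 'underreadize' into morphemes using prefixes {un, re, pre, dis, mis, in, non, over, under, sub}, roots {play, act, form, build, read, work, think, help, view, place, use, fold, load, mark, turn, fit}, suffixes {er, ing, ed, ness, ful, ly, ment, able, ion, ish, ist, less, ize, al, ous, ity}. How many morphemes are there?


Segmenting 'underreadize' against the inventory:
  'under' -> prefix (morpheme 1)
  'read' -> root (morpheme 2)
  'ize' -> suffix (morpheme 3)
Total morphemes: 3

3


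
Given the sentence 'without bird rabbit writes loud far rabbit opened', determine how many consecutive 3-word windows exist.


Word trigrams from [8] words:
  Trigram 1: (without bird rabbit)
  Trigram 2: (bird rabbit writes)
  Trigram 3: (rabbit writes loud)
  Trigram 4: (writes loud far)
  Trigram 5: (loud far rabbit)
  Trigram 6: (far rabbit opened)
Total word trigrams: 8 - 2 = 6

6


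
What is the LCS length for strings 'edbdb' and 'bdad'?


DP table for LCS of 'edbdb' and 'bdad':
       b  d  a  d
    0  0  0  0  0
  e 0  0  0  0  0
  d 0  0  1  1  1
  b 0  1  1  1  1
  d 0  1  2  2  2
  b 0  1  2  2  2
LCS: 'dd'
LCS length = 2

2


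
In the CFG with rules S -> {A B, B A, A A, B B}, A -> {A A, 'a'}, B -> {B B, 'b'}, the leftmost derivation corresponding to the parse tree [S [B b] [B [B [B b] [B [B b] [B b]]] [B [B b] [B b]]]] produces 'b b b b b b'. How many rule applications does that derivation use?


Every bracketed nonterminal node [X ...] in the tree is produced by exactly one rule application.
Reading the tree off as a leftmost derivation:
  Step 1: S  =>  B B   (applied S -> B B)
  Step 2: B B  =>  b B   (applied B -> b)
  Step 3: b B  =>  b B B   (applied B -> B B)
  Step 4: b B B  =>  b B B B   (applied B -> B B)
  Step 5: b B B B  =>  b b B B   (applied B -> b)
  Step 6: b b B B  =>  b b B B B   (applied B -> B B)
  Step 7: b b B B B  =>  b b b B B   (applied B -> b)
  Step 8: b b b B B  =>  b b b b B   (applied B -> b)
  Step 9: b b b b B  =>  b b b b B B   (applied B -> B B)
  Step 10: b b b b B B  =>  b b b b b B   (applied B -> b)
  Step 11: b b b b b B  =>  b b b b b b   (applied B -> b)
Final yield: b b b b b b
Total rewrite steps: 11

11


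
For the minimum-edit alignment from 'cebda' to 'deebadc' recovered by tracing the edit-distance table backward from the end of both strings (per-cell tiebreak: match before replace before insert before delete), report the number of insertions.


Edit distance = 4. Backtracking from cell (5, 7) with preference match > replace > insert > delete,
then listing the resulting alignment 'cebda' -> 'deebadc' left to right:
  Step 1: insert 'd' [insertion #1]
  Step 2: replace c->e
  Step 3: keep 'e'
  Step 4: keep 'b'
  Step 5: insert 'a' [insertion #2]
  Step 6: keep 'd'
  Step 7: replace a->c
Total insertions: 2

2


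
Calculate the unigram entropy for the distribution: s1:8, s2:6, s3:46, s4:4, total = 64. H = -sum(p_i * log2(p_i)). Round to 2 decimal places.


Computing entropy H = -sum(p_i * log2(p_i)):
  s1: p = 8/64 = 0.1250, -p*log2(p) = 0.3750
  s2: p = 6/64 = 0.0938, -p*log2(p) = 0.3202
  s3: p = 46/64 = 0.7188, -p*log2(p) = 0.3424
  s4: p = 4/64 = 0.0625, -p*log2(p) = 0.2500
H = sum of terms = 1.2876
Rounded to 2 decimals: 1.29

1.29


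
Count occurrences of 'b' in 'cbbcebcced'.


Scanning 'cbbcebcced' for 'b':
  Position 1: 'b' -> MATCH (count: 1)
  Position 2: 'b' -> MATCH (count: 2)
  Position 5: 'b' -> MATCH (count: 3)
Total occurrences of 'b': 3

3


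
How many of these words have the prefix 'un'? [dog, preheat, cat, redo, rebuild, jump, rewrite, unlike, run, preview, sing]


Checking each word for prefix 'un':
  'dog' -> no (count: 0)
  'preheat' -> no (count: 0)
  'cat' -> no (count: 0)
  'redo' -> no (count: 0)
  'rebuild' -> no (count: 0)
  'jump' -> no (count: 0)
  'rewrite' -> no (count: 0)
  'unlike' -> YES, starts with 'un' (count: 1)
  'run' -> no (count: 1)
  'preview' -> no (count: 1)
  'sing' -> no (count: 1)
Total with prefix 'un': 1

1


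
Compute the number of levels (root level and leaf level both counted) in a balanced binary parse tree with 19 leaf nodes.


In a balanced binary tree with n leaves the deepest leaf is ceil(log2(n)) edges below the root,
so counting node levels inclusive of root and leaves gives ceil(log2(n)) + 1 levels.
log2(19) = 4.2479
ceil(4.2479) = 5
levels = 5 + 1 = 6

6


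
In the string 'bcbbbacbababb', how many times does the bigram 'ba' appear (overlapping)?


Scanning 'bcbbbacbababb' for bigram 'ba':
  Position 0: 'bc' -> no
  Position 1: 'cb' -> no
  Position 2: 'bb' -> no
  Position 3: 'bb' -> no
  Position 4: 'ba' -> MATCH
  Position 5: 'ac' -> no
  Position 6: 'cb' -> no
  Position 7: 'ba' -> MATCH
  Position 8: 'ab' -> no
  Position 9: 'ba' -> MATCH
  Position 10: 'ab' -> no
  Position 11: 'bb' -> no
Total matches: 3

3


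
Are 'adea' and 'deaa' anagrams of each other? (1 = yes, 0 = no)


Sort characters of 'adea': 'aade'
Sort characters of 'deaa': 'aade'
Sorted forms match -> they ARE anagrams
Result: 1

1


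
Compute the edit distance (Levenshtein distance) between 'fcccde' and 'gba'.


Building DP table for s1='fcccde' (len 6) and s2='gba' (len 3):
       g  b  a
    0  1  2  3
  f 1  1  2  3
  c 2  2  2  3
  c 3  3  3  3
  c 4  4  4  4
  d 5  5  5  5
  e 6  6  6  6
Edit distance = dp[6][3] = 6

6


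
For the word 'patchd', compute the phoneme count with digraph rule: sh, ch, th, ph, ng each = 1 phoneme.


Parsing 'patchd' greedily, digraphs first:
  'p' -> consonant phoneme (phonemes so far: 1)
  'a' -> vowel phoneme (phonemes so far: 2)
  't' -> consonant phoneme (phonemes so far: 3)
  'ch' -> digraph (1 consonant phoneme) (phonemes so far: 4)
  'd' -> consonant phoneme (phonemes so far: 5)
Total phonemes: 5

5


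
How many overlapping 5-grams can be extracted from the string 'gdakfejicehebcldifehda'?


String 'gdakfejicehebcldifehda' has length L = 22.
Number of overlapping n-grams = L - n + 1
Substituting: 22 - 5 + 1 = 18

18


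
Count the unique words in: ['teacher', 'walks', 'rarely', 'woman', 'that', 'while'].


Listing all tokens and tracking unique types:
  Token 1: 'teacher' -> NEW (unique so far: 1)
  Token 2: 'walks' -> NEW (unique so far: 2)
  Token 3: 'rarely' -> NEW (unique so far: 3)
  Token 4: 'woman' -> NEW (unique so far: 4)
  Token 5: 'that' -> NEW (unique so far: 5)
  Token 6: 'while' -> NEW (unique so far: 6)
Unique types: ('rarely', 'teacher', 'that', 'walks', 'while', 'woman')
Vocabulary size: 6

6


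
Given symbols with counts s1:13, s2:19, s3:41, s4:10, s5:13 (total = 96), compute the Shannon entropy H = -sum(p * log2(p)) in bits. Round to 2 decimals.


Computing entropy H = -sum(p_i * log2(p_i)):
  s1: p = 13/96 = 0.1354, -p*log2(p) = 0.3906
  s2: p = 19/96 = 0.1979, -p*log2(p) = 0.4625
  s3: p = 41/96 = 0.4271, -p*log2(p) = 0.5242
  s4: p = 10/96 = 0.1042, -p*log2(p) = 0.3399
  s5: p = 13/96 = 0.1354, -p*log2(p) = 0.3906
H = sum of terms = 2.1078
Rounded to 2 decimals: 2.11

2.11


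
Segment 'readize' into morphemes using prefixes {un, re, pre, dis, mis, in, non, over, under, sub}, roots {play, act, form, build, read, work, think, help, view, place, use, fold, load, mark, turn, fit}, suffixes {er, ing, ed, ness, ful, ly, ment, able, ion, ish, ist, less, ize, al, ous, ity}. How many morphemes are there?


Segmenting 'readize' against the inventory:
  'read' -> root (morpheme 1)
  'ize' -> suffix (morpheme 2)
Total morphemes: 2

2


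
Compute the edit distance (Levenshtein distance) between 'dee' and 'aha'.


Building DP table for s1='dee' (len 3) and s2='aha' (len 3):
       a  h  a
    0  1  2  3
  d 1  1  2  3
  e 2  2  2  3
  e 3  3  3  3
Edit distance = dp[3][3] = 3

3


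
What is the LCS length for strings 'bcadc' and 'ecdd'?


DP table for LCS of 'bcadc' and 'ecdd':
       e  c  d  d
    0  0  0  0  0
  b 0  0  0  0  0
  c 0  0  1  1  1
  a 0  0  1  1  1
  d 0  0  1  2  2
  c 0  0  1  2  2
LCS: 'cd'
LCS length = 2

2


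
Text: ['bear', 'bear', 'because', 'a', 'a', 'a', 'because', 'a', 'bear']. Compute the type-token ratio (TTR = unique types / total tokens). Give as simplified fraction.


Tokens: 9
Unique types: ('a', 'bear', 'because') = 3
TTR = 3/9
Simplify: divide both by 3 -> 1/3
TTR = 1/3

1/3


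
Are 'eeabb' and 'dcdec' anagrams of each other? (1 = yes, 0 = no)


Sort characters of 'eeabb': 'abbee'
Sort characters of 'dcdec': 'ccdde'
Sorted forms differ -> they are NOT anagrams
Result: 0

0


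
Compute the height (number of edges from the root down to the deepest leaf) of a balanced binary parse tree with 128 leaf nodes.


In a balanced binary tree with n leaves the deepest leaf is ceil(log2(n)) edges below the root.
log2(128) = 7.0000
ceil(7.0000) = 7
height (edges) = 7

7


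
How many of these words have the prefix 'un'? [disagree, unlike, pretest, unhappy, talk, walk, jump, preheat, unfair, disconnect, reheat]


Checking each word for prefix 'un':
  'disagree' -> no (count: 0)
  'unlike' -> YES, starts with 'un' (count: 1)
  'pretest' -> no (count: 1)
  'unhappy' -> YES, starts with 'un' (count: 2)
  'talk' -> no (count: 2)
  'walk' -> no (count: 2)
  'jump' -> no (count: 2)
  'preheat' -> no (count: 2)
  'unfair' -> YES, starts with 'un' (count: 3)
  'disconnect' -> no (count: 3)
  'reheat' -> no (count: 3)
Total with prefix 'un': 3

3


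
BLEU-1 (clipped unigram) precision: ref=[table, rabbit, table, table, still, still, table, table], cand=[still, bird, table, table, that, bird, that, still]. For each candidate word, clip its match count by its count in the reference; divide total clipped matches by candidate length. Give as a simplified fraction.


Reference word counts: {'rabbit': 1, 'still': 2, 'table': 5}
Checking each candidate word (with clipping):
  'still' -> in reference (ref count 2, used 1/2) -> match (matches: 1)
  'bird' -> not in reference -> no match (matches: 1)
  'table' -> in reference (ref count 5, used 1/5) -> match (matches: 2)
  'table' -> in reference (ref count 5, used 2/5) -> match (matches: 3)
  'that' -> not in reference -> no match (matches: 3)
  'bird' -> not in reference -> no match (matches: 3)
  'that' -> not in reference -> no match (matches: 3)
  'still' -> in reference (ref count 2, used 2/2) -> match (matches: 4)
Clipped matches: 4, Candidate length: 8
Precision = 4/8 = 1/2

1/2


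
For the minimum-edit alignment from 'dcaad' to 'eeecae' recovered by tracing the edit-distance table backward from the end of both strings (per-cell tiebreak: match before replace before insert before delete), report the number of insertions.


Edit distance = 5. Backtracking from cell (5, 6) with preference match > replace > insert > delete,
then listing the resulting alignment 'dcaad' -> 'eeecae' left to right:
  Step 1: insert 'e' [insertion #1]
  Step 2: replace d->e
  Step 3: replace c->e
  Step 4: replace a->c
  Step 5: keep 'a'
  Step 6: replace d->e
Total insertions: 1

1


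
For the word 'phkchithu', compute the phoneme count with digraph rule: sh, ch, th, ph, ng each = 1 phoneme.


Parsing 'phkchithu' greedily, digraphs first:
  'ph' -> digraph (1 consonant phoneme) (phonemes so far: 1)
  'k' -> consonant phoneme (phonemes so far: 2)
  'ch' -> digraph (1 consonant phoneme) (phonemes so far: 3)
  'i' -> vowel phoneme (phonemes so far: 4)
  'th' -> digraph (1 consonant phoneme) (phonemes so far: 5)
  'u' -> vowel phoneme (phonemes so far: 6)
Total phonemes: 6

6


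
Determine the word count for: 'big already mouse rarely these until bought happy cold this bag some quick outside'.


Counting words by splitting on spaces:
  Word 1: 'big'
  Word 2: 'already'
  Word 3: 'mouse'
  Word 4: 'rarely'
  Word 5: 'these'
  Word 6: 'until'
  Word 7: 'bought'
  Word 8: 'happy'
  Word 9: 'cold'
  Word 10: 'this'
  Word 11: 'bag'
  Word 12: 'some'
  Word 13: 'quick'
  Word 14: 'outside'
Total words: 14

14


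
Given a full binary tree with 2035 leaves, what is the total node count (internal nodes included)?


Leaf nodes (terminals): 2035
Internal nodes = n - 1 = 2035 - 1 = 2034
Total = leaves + internal = 2035 + 2034 = 4069

4069


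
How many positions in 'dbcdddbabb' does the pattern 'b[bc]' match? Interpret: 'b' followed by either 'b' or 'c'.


Pattern: b[bc] means 'b' followed by either 'b' or 'c'.
Scanning 'dbcdddbabb' position-by-position:
  Pos 0: window 'db' -> no
  Pos 1: window 'bc' -> MATCH
  Pos 2: window 'cd' -> no
  Pos 3: window 'dd' -> no
  Pos 4: window 'dd' -> no
  Pos 5: window 'db' -> no
  Pos 6: window 'ba' -> no
  Pos 7: window 'ab' -> no
  Pos 8: window 'bb' -> MATCH
  Pos 9: window 'b' -> no
Total matches: 2

2


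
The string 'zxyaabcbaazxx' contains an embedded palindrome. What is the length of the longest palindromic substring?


Scanning 'zxyaabcbaazxx' for palindromic substrings.
Substring at positions 3-9: 'aabcbaa'.
Check: reverse('aabcbaa') = 'aabcbaa' -> palindrome confirmed.
Neighbouring characters ('y' / 'z') break symmetry, so it cannot extend further.
No longer palindromic substring exists; longest length = 7

7


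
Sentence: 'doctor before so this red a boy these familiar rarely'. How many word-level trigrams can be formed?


Word trigrams from [10] words:
  Trigram 1: (doctor before so)
  Trigram 2: (before so this)
  Trigram 3: (so this red)
  Trigram 4: (this red a)
  Trigram 5: (red a boy)
  Trigram 6: (a boy these)
  Trigram 7: (boy these familiar)
  Trigram 8: (these familiar rarely)
Total word trigrams: 10 - 2 = 8

8


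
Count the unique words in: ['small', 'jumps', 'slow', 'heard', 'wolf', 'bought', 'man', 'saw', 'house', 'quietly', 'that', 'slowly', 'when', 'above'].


Listing all tokens and tracking unique types:
  Token 1: 'small' -> NEW (unique so far: 1)
  Token 2: 'jumps' -> NEW (unique so far: 2)
  Token 3: 'slow' -> NEW (unique so far: 3)
  Token 4: 'heard' -> NEW (unique so far: 4)
  Token 5: 'wolf' -> NEW (unique so far: 5)
  Token 6: 'bought' -> NEW (unique so far: 6)
  Token 7: 'man' -> NEW (unique so far: 7)
  Token 8: 'saw' -> NEW (unique so far: 8)
  Token 9: 'house' -> NEW (unique so far: 9)
  Token 10: 'quietly' -> NEW (unique so far: 10)
  Token 11: 'that' -> NEW (unique so far: 11)
  Token 12: 'slowly' -> NEW (unique so far: 12)
  Token 13: 'when' -> NEW (unique so far: 13)
  Token 14: 'above' -> NEW (unique so far: 14)
Unique types: ('above', 'bought', 'heard', 'house', 'jumps', 'man', 'quietly', 'saw', 'slow', 'slowly', 'small', 'that', 'when', 'wolf')
Vocabulary size: 14

14


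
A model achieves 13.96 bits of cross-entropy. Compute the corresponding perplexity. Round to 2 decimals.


Perplexity formula: PP = 2^H
H = 13.96
PP = 2^13.96
Decompose: 2^13.96 = 2^13 * 2^0.96
2^13 = 8192, 2^0.96 ~ 1.9453099
PP ~ 8192 * 1.9453099 = 15935.9787008
Rounded to 2 decimals: 15935.98

15935.98


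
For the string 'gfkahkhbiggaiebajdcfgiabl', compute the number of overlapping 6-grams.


String 'gfkahkhbiggaiebajdcfgiabl' has length L = 25.
Number of overlapping n-grams = L - n + 1
Substituting: 25 - 6 + 1 = 20

20


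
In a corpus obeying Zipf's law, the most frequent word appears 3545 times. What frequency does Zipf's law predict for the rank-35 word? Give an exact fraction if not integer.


Zipf's law: freq(rank) = f1 / rank
f1 = 3545, rank = 35
freq = 3545 / 35
GCD(3545, 35) = 5
Simplified: 709/7

709/7


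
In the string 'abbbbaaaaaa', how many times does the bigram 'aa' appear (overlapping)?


Scanning 'abbbbaaaaaa' for bigram 'aa':
  Position 0: 'ab' -> no
  Position 1: 'bb' -> no
  Position 2: 'bb' -> no
  Position 3: 'bb' -> no
  Position 4: 'ba' -> no
  Position 5: 'aa' -> MATCH
  Position 6: 'aa' -> MATCH
  Position 7: 'aa' -> MATCH
  Position 8: 'aa' -> MATCH
  Position 9: 'aa' -> MATCH
Total matches: 5

5


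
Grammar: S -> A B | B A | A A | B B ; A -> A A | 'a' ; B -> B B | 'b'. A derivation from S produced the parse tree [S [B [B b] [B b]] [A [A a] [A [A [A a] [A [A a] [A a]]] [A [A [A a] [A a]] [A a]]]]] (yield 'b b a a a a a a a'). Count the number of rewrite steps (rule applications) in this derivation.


Every bracketed nonterminal node [X ...] in the tree is produced by exactly one rule application.
Reading the tree off as a leftmost derivation:
  Step 1: S  =>  B A   (applied S -> B A)
  Step 2: B A  =>  B B A   (applied B -> B B)
  Step 3: B B A  =>  b B A   (applied B -> b)
  Step 4: b B A  =>  b b A   (applied B -> b)
  Step 5: b b A  =>  b b A A   (applied A -> A A)
  Step 6: b b A A  =>  b b a A   (applied A -> a)
  Step 7: b b a A  =>  b b a A A   (applied A -> A A)
  Step 8: b b a A A  =>  b b a A A A   (applied A -> A A)
  Step 9: b b a A A A  =>  b b a a A A   (applied A -> a)
  Step 10: b b a a A A  =>  b b a a A A A   (applied A -> A A)
  Step 11: b b a a A A A  =>  b b a a a A A   (applied A -> a)
  Step 12: b b a a a A A  =>  b b a a a a A   (applied A -> a)
  Step 13: b b a a a a A  =>  b b a a a a A A   (applied A -> A A)
  Step 14: b b a a a a A A  =>  b b a a a a A A A   (applied A -> A A)
  Step 15: b b a a a a A A A  =>  b b a a a a a A A   (applied A -> a)
  Step 16: b b a a a a a A A  =>  b b a a a a a a A   (applied A -> a)
  Step 17: b b a a a a a a A  =>  b b a a a a a a a   (applied A -> a)
Final yield: b b a a a a a a a
Total rewrite steps: 17

17


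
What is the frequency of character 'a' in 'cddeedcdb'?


Scanning 'cddeedcdb' for 'a':
  No matches found.
Total occurrences of 'a': 0

0


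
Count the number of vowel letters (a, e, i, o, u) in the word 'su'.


Scanning each character of 'su':
  Position 1: 's' -> consonant (running count: 0)
  Position 2: 'u' -> vowel (running count: 1)
Total vowels: 1

1


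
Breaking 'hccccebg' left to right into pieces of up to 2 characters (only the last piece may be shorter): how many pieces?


'hccccebg' has 8 characters.
Chunking with max size 2:
  Chunk 1: 'hc' (positions 0-1)
  Chunk 2: 'cc' (positions 2-3)
  Chunk 3: 'ce' (positions 4-5)
  Chunk 4: 'bg' (positions 6-7)
Total chunks: ceil(8 / 2) = 4

4


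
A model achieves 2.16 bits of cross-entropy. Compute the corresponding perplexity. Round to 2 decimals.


Perplexity formula: PP = 2^H
H = 2.16
PP = 2^2.16
Decompose: 2^2.16 = 2^2 * 2^0.16
2^2 = 4, 2^0.16 ~ 1.1172871
PP ~ 4 * 1.1172871 = 4.4691484
Rounded to 2 decimals: 4.47

4.47


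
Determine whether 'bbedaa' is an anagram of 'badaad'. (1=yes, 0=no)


Sort characters of 'bbedaa': 'aabbde'
Sort characters of 'badaad': 'aaabdd'
Sorted forms differ -> they are NOT anagrams
Result: 0

0


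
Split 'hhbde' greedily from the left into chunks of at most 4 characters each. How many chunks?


'hhbde' has 5 characters.
Chunking with max size 4:
  Chunk 1: 'hhbd' (positions 0-3)
  Chunk 2: 'e' (positions 4-4)
Total chunks: ceil(5 / 4) = 2

2


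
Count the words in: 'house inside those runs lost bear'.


Counting words by splitting on spaces:
  Word 1: 'house'
  Word 2: 'inside'
  Word 3: 'those'
  Word 4: 'runs'
  Word 5: 'lost'
  Word 6: 'bear'
Total words: 6

6


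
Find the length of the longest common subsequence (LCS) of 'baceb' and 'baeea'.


DP table for LCS of 'baceb' and 'baeea':
       b  a  e  e  a
    0  0  0  0  0  0
  b 0  1  1  1  1  1
  a 0  1  2  2  2  2
  c 0  1  2  2  2  2
  e 0  1  2  3  3  3
  b 0  1  2  3  3  3
LCS: 'bae'
LCS length = 3

3


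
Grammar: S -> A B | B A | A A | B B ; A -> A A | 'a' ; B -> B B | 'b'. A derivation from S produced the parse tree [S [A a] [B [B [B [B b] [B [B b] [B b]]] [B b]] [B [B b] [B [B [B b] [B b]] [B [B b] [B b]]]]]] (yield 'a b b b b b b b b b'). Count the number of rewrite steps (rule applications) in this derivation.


Every bracketed nonterminal node [X ...] in the tree is produced by exactly one rule application.
Reading the tree off as a leftmost derivation:
  Step 1: S  =>  A B   (applied S -> A B)
  Step 2: A B  =>  a B   (applied A -> a)
  Step 3: a B  =>  a B B   (applied B -> B B)
  Step 4: a B B  =>  a B B B   (applied B -> B B)
  Step 5: a B B B  =>  a B B B B   (applied B -> B B)
  Step 6: a B B B B  =>  a b B B B   (applied B -> b)
  Step 7: a b B B B  =>  a b B B B B   (applied B -> B B)
  Step 8: a b B B B B  =>  a b b B B B   (applied B -> b)
  Step 9: a b b B B B  =>  a b b b B B   (applied B -> b)
  Step 10: a b b b B B  =>  a b b b b B   (applied B -> b)
  Step 11: a b b b b B  =>  a b b b b B B   (applied B -> B B)
  Step 12: a b b b b B B  =>  a b b b b b B   (applied B -> b)
  Step 13: a b b b b b B  =>  a b b b b b B B   (applied B -> B B)
  Step 14: a b b b b b B B  =>  a b b b b b B B B   (applied B -> B B)
  Step 15: a b b b b b B B B  =>  a b b b b b b B B   (applied B -> b)
  Step 16: a b b b b b b B B  =>  a b b b b b b b B   (applied B -> b)
  Step 17: a b b b b b b b B  =>  a b b b b b b b B B   (applied B -> B B)
  Step 18: a b b b b b b b B B  =>  a b b b b b b b b B   (applied B -> b)
  Step 19: a b b b b b b b b B  =>  a b b b b b b b b b   (applied B -> b)
Final yield: a b b b b b b b b b
Total rewrite steps: 19

19


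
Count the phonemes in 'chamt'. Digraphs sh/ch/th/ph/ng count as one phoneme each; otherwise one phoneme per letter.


Parsing 'chamt' greedily, digraphs first:
  'ch' -> digraph (1 consonant phoneme) (phonemes so far: 1)
  'a' -> vowel phoneme (phonemes so far: 2)
  'm' -> consonant phoneme (phonemes so far: 3)
  't' -> consonant phoneme (phonemes so far: 4)
Total phonemes: 4

4


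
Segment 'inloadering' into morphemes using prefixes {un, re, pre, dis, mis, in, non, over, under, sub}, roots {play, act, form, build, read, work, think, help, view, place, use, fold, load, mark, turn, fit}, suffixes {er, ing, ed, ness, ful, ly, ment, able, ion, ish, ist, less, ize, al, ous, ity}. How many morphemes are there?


Segmenting 'inloadering' against the inventory:
  'in' -> prefix (morpheme 1)
  'load' -> root (morpheme 2)
  'er' -> suffix (morpheme 3)
  'ing' -> suffix (morpheme 4)
Total morphemes: 4

4


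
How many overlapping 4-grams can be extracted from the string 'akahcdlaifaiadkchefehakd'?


String 'akahcdlaifaiadkchefehakd' has length L = 24.
Number of overlapping n-grams = L - n + 1
Substituting: 24 - 4 + 1 = 21

21


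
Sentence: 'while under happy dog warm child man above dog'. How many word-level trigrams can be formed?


Word trigrams from [9] words:
  Trigram 1: (while under happy)
  Trigram 2: (under happy dog)
  Trigram 3: (happy dog warm)
  Trigram 4: (dog warm child)
  Trigram 5: (warm child man)
  Trigram 6: (child man above)
  Trigram 7: (man above dog)
Total word trigrams: 9 - 2 = 7

7


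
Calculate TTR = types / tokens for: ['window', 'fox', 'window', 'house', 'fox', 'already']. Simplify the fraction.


Tokens: 6
Unique types: ('already', 'fox', 'house', 'window') = 4
TTR = 4/6
Simplify: divide both by 2 -> 2/3
TTR = 2/3

2/3


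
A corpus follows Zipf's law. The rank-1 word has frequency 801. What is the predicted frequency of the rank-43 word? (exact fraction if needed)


Zipf's law: freq(rank) = f1 / rank
f1 = 801, rank = 43
freq = 801 / 43
GCD(801, 43) = 1
Simplified: 801/43

801/43


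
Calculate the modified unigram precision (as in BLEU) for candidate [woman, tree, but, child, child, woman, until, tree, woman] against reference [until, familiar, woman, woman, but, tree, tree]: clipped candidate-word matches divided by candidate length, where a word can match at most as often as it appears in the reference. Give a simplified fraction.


Reference word counts: {'but': 1, 'familiar': 1, 'tree': 2, 'until': 1, 'woman': 2}
Checking each candidate word (with clipping):
  'woman' -> in reference (ref count 2, used 1/2) -> match (matches: 1)
  'tree' -> in reference (ref count 2, used 1/2) -> match (matches: 2)
  'but' -> in reference (ref count 1, used 1/1) -> match (matches: 3)
  'child' -> not in reference -> no match (matches: 3)
  'child' -> not in reference -> no match (matches: 3)
  'woman' -> in reference (ref count 2, used 2/2) -> match (matches: 4)
  'until' -> in reference (ref count 1, used 1/1) -> match (matches: 5)
  'tree' -> in reference (ref count 2, used 2/2) -> match (matches: 6)
  'woman' -> ref count 2 already used up (2/2) -> clipped, no match (matches: 6)
Clipped matches: 6, Candidate length: 9
Precision = 6/9 = 2/3

2/3


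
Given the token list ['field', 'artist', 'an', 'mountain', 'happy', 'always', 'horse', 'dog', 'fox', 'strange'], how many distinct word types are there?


Listing all tokens and tracking unique types:
  Token 1: 'field' -> NEW (unique so far: 1)
  Token 2: 'artist' -> NEW (unique so far: 2)
  Token 3: 'an' -> NEW (unique so far: 3)
  Token 4: 'mountain' -> NEW (unique so far: 4)
  Token 5: 'happy' -> NEW (unique so far: 5)
  Token 6: 'always' -> NEW (unique so far: 6)
  Token 7: 'horse' -> NEW (unique so far: 7)
  Token 8: 'dog' -> NEW (unique so far: 8)
  Token 9: 'fox' -> NEW (unique so far: 9)
  Token 10: 'strange' -> NEW (unique so far: 10)
Unique types: ('always', 'an', 'artist', 'dog', 'field', 'fox', 'happy', 'horse', 'mountain', 'strange')
Vocabulary size: 10

10


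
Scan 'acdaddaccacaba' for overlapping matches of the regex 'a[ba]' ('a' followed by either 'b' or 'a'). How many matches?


Pattern: a[ba] means 'a' followed by either 'b' or 'a'.
Scanning 'acdaddaccacaba' position-by-position:
  Pos 0: window 'ac' -> no
  Pos 1: window 'cd' -> no
  Pos 2: window 'da' -> no
  Pos 3: window 'ad' -> no
  Pos 4: window 'dd' -> no
  Pos 5: window 'da' -> no
  Pos 6: window 'ac' -> no
  Pos 7: window 'cc' -> no
  Pos 8: window 'ca' -> no
  Pos 9: window 'ac' -> no
  Pos 10: window 'ca' -> no
  Pos 11: window 'ab' -> MATCH
  Pos 12: window 'ba' -> no
  Pos 13: window 'a' -> no
Total matches: 1

1


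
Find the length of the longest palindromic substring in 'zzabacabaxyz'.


Scanning 'zzabacabaxyz' for palindromic substrings.
Substring at positions 2-8: 'abacaba'.
Check: reverse('abacaba') = 'abacaba' -> palindrome confirmed.
Neighbouring characters ('z' / 'x') break symmetry, so it cannot extend further.
No longer palindromic substring exists; longest length = 7

7


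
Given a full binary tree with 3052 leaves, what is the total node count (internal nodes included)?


Leaf nodes (terminals): 3052
Internal nodes = n - 1 = 3052 - 1 = 3051
Total = leaves + internal = 3052 + 3051 = 6103

6103


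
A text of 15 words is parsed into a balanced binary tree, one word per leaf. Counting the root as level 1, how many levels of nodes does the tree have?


In a balanced binary tree with n leaves the deepest leaf is ceil(log2(n)) edges below the root,
so counting node levels inclusive of root and leaves gives ceil(log2(n)) + 1 levels.
log2(15) = 3.9069
ceil(3.9069) = 4
levels = 4 + 1 = 5

5


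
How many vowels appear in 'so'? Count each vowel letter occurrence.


Scanning each character of 'so':
  Position 1: 's' -> consonant (running count: 0)
  Position 2: 'o' -> vowel (running count: 1)
Total vowels: 1

1


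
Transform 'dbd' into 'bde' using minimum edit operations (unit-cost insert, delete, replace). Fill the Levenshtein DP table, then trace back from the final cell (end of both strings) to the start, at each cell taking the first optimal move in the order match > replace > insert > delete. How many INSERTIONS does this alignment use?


Edit distance = 2. Backtracking from cell (3, 3) with preference match > replace > insert > delete,
then listing the resulting alignment 'dbd' -> 'bde' left to right:
  Step 1: delete 'd'
  Step 2: keep 'b'
  Step 3: keep 'd'
  Step 4: insert 'e' [insertion #1]
Total insertions: 1

1


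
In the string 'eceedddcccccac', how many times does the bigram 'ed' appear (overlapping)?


Scanning 'eceedddcccccac' for bigram 'ed':
  Position 0: 'ec' -> no
  Position 1: 'ce' -> no
  Position 2: 'ee' -> no
  Position 3: 'ed' -> MATCH
  Position 4: 'dd' -> no
  Position 5: 'dd' -> no
  Position 6: 'dc' -> no
  Position 7: 'cc' -> no
  Position 8: 'cc' -> no
  Position 9: 'cc' -> no
  Position 10: 'cc' -> no
  Position 11: 'ca' -> no
  Position 12: 'ac' -> no
Total matches: 1

1


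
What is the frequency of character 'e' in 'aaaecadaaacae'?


Scanning 'aaaecadaaacae' for 'e':
  Position 3: 'e' -> MATCH (count: 1)
  Position 12: 'e' -> MATCH (count: 2)
Total occurrences of 'e': 2

2


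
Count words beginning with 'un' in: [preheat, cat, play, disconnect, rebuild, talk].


Checking each word for prefix 'un':
  'preheat' -> no (count: 0)
  'cat' -> no (count: 0)
  'play' -> no (count: 0)
  'disconnect' -> no (count: 0)
  'rebuild' -> no (count: 0)
  'talk' -> no (count: 0)
Total with prefix 'un': 0

0


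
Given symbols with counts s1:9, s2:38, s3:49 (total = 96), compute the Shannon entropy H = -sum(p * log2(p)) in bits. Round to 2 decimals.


Computing entropy H = -sum(p_i * log2(p_i)):
  s1: p = 9/96 = 0.0938, -p*log2(p) = 0.3202
  s2: p = 38/96 = 0.3958, -p*log2(p) = 0.5292
  s3: p = 49/96 = 0.5104, -p*log2(p) = 0.4952
H = sum of terms = 1.3446
Rounded to 2 decimals: 1.34

1.34


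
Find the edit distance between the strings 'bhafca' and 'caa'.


Building DP table for s1='bhafca' (len 6) and s2='caa' (len 3):
       c  a  a
    0  1  2  3
  b 1  1  2  3
  h 2  2  2  3
  a 3  3  2  2
  f 4  4  3  3
  c 5  4  4  4
  a 6  5  4  4
Edit distance = dp[6][3] = 4

4


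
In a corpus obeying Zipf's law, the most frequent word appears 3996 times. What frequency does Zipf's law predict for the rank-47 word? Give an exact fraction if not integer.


Zipf's law: freq(rank) = f1 / rank
f1 = 3996, rank = 47
freq = 3996 / 47
GCD(3996, 47) = 1
Simplified: 3996/47

3996/47


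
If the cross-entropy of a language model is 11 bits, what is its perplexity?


Perplexity formula: PP = 2^H
H = 11
PP = 2^11
PP = 2^11 = 2048

2048


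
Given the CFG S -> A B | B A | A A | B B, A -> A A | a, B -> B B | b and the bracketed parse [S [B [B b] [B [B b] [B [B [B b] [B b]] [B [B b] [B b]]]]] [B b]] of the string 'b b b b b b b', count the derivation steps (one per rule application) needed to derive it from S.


Every bracketed nonterminal node [X ...] in the tree is produced by exactly one rule application.
Reading the tree off as a leftmost derivation:
  Step 1: S  =>  B B   (applied S -> B B)
  Step 2: B B  =>  B B B   (applied B -> B B)
  Step 3: B B B  =>  b B B   (applied B -> b)
  Step 4: b B B  =>  b B B B   (applied B -> B B)
  Step 5: b B B B  =>  b b B B   (applied B -> b)
  Step 6: b b B B  =>  b b B B B   (applied B -> B B)
  Step 7: b b B B B  =>  b b B B B B   (applied B -> B B)
  Step 8: b b B B B B  =>  b b b B B B   (applied B -> b)
  Step 9: b b b B B B  =>  b b b b B B   (applied B -> b)
  Step 10: b b b b B B  =>  b b b b B B B   (applied B -> B B)
  Step 11: b b b b B B B  =>  b b b b b B B   (applied B -> b)
  Step 12: b b b b b B B  =>  b b b b b b B   (applied B -> b)
  Step 13: b b b b b b B  =>  b b b b b b b   (applied B -> b)
Final yield: b b b b b b b
Total rewrite steps: 13

13


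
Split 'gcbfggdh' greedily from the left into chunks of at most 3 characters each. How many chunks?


'gcbfggdh' has 8 characters.
Chunking with max size 3:
  Chunk 1: 'gcb' (positions 0-2)
  Chunk 2: 'fgg' (positions 3-5)
  Chunk 3: 'dh' (positions 6-7)
Total chunks: ceil(8 / 3) = 3

3


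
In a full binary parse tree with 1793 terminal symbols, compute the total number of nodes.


Leaf nodes (terminals): 1793
Internal nodes = n - 1 = 1793 - 1 = 1792
Total = leaves + internal = 1793 + 1792 = 3585

3585


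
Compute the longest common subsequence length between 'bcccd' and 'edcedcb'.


DP table for LCS of 'bcccd' and 'edcedcb':
       e  d  c  e  d  c  b
    0  0  0  0  0  0  0  0
  b 0  0  0  0  0  0  0  1
  c 0  0  0  1  1  1  1  1
  c 0  0  0  1  1  1  2  2
  c 0  0  0  1  1  1  2  2
  d 0  0  1  1  1  2  2  2
LCS: 'cc'
LCS length = 2

2


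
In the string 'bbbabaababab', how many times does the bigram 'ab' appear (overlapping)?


Scanning 'bbbabaababab' for bigram 'ab':
  Position 0: 'bb' -> no
  Position 1: 'bb' -> no
  Position 2: 'ba' -> no
  Position 3: 'ab' -> MATCH
  Position 4: 'ba' -> no
  Position 5: 'aa' -> no
  Position 6: 'ab' -> MATCH
  Position 7: 'ba' -> no
  Position 8: 'ab' -> MATCH
  Position 9: 'ba' -> no
  Position 10: 'ab' -> MATCH
Total matches: 4

4


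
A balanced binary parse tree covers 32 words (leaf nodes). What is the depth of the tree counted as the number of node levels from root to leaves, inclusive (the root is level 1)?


In a balanced binary tree with n leaves the deepest leaf is ceil(log2(n)) edges below the root,
so counting node levels inclusive of root and leaves gives ceil(log2(n)) + 1 levels.
log2(32) = 5.0000
ceil(5.0000) = 5
levels = 5 + 1 = 6

6


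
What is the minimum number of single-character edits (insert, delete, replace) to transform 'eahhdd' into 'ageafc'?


Building DP table for s1='eahhdd' (len 6) and s2='ageafc' (len 6):
       a  g  e  a  f  c
    0  1  2  3  4  5  6
  e 1  1  2  2  3  4  5
  a 2  1  2  3  2  3  4
  h 3  2  2  3  3  3  4
  h 4  3  3  3  4  4  4
  d 5  4  4  4  4  5  5
  d 6  5  5  5  5  5  6
Edit distance = dp[6][6] = 6

6


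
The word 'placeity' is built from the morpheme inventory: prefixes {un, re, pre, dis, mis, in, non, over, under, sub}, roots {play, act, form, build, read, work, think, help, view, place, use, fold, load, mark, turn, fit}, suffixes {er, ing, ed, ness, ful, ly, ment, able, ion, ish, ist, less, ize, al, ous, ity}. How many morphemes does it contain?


Segmenting 'placeity' against the inventory:
  'place' -> root (morpheme 1)
  'ity' -> suffix (morpheme 2)
Total morphemes: 2

2


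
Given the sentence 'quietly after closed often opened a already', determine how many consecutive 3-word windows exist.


Word trigrams from [7] words:
  Trigram 1: (quietly after closed)
  Trigram 2: (after closed often)
  Trigram 3: (closed often opened)
  Trigram 4: (often opened a)
  Trigram 5: (opened a already)
Total word trigrams: 7 - 2 = 5

5


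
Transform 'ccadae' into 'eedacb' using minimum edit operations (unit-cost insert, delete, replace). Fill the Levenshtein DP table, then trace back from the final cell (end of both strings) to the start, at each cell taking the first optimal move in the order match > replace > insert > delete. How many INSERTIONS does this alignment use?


Edit distance = 5. Backtracking from cell (6, 6) with preference match > replace > insert > delete,
then listing the resulting alignment 'ccadae' -> 'eedacb' left to right:
  Step 1: delete 'c'
  Step 2: replace c->e
  Step 3: replace a->e
  Step 4: keep 'd'
  Step 5: keep 'a'
  Step 6: insert 'c' [insertion #1]
  Step 7: replace e->b
Total insertions: 1

1


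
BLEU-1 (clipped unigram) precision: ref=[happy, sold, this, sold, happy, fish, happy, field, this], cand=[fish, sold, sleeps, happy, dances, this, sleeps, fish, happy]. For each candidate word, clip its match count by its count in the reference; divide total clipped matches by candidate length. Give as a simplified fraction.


Reference word counts: {'field': 1, 'fish': 1, 'happy': 3, 'sold': 2, 'this': 2}
Checking each candidate word (with clipping):
  'fish' -> in reference (ref count 1, used 1/1) -> match (matches: 1)
  'sold' -> in reference (ref count 2, used 1/2) -> match (matches: 2)
  'sleeps' -> not in reference -> no match (matches: 2)
  'happy' -> in reference (ref count 3, used 1/3) -> match (matches: 3)
  'dances' -> not in reference -> no match (matches: 3)
  'this' -> in reference (ref count 2, used 1/2) -> match (matches: 4)
  'sleeps' -> not in reference -> no match (matches: 4)
  'fish' -> ref count 1 already used up (1/1) -> clipped, no match (matches: 4)
  'happy' -> in reference (ref count 3, used 2/3) -> match (matches: 5)
Clipped matches: 5, Candidate length: 9
Precision = 5/9

5/9


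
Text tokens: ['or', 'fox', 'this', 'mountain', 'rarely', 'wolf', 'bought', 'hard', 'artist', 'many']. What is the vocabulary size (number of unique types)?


Listing all tokens and tracking unique types:
  Token 1: 'or' -> NEW (unique so far: 1)
  Token 2: 'fox' -> NEW (unique so far: 2)
  Token 3: 'this' -> NEW (unique so far: 3)
  Token 4: 'mountain' -> NEW (unique so far: 4)
  Token 5: 'rarely' -> NEW (unique so far: 5)
  Token 6: 'wolf' -> NEW (unique so far: 6)
  Token 7: 'bought' -> NEW (unique so far: 7)
  Token 8: 'hard' -> NEW (unique so far: 8)
  Token 9: 'artist' -> NEW (unique so far: 9)
  Token 10: 'many' -> NEW (unique so far: 10)
Unique types: ('artist', 'bought', 'fox', 'hard', 'many', 'mountain', 'or', 'rarely', 'this', 'wolf')
Vocabulary size: 10

10


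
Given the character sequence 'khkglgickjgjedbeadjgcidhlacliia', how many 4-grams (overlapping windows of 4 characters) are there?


String 'khkglgickjgjedbeadjgcidhlacliia' has length L = 31.
Number of overlapping n-grams = L - n + 1
Substituting: 31 - 4 + 1 = 28

28


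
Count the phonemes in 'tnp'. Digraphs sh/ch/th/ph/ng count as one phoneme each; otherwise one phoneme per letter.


Parsing 'tnp' greedily, digraphs first:
  't' -> consonant phoneme (phonemes so far: 1)
  'n' -> consonant phoneme (phonemes so far: 2)
  'p' -> consonant phoneme (phonemes so far: 3)
Total phonemes: 3

3


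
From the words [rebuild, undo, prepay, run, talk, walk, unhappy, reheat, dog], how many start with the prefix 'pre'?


Checking each word for prefix 'pre':
  'rebuild' -> no (count: 0)
  'undo' -> no (count: 0)
  'prepay' -> YES, starts with 'pre' (count: 1)
  'run' -> no (count: 1)
  'talk' -> no (count: 1)
  'walk' -> no (count: 1)
  'unhappy' -> no (count: 1)
  'reheat' -> no (count: 1)
  'dog' -> no (count: 1)
Total with prefix 'pre': 1

1


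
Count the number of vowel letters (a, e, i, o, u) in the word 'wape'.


Scanning each character of 'wape':
  Position 1: 'w' -> consonant (running count: 0)
  Position 2: 'a' -> vowel (running count: 1)
  Position 3: 'p' -> consonant (running count: 1)
  Position 4: 'e' -> vowel (running count: 2)
Total vowels: 2

2


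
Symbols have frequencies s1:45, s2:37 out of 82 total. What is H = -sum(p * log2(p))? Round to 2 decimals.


Computing entropy H = -sum(p_i * log2(p_i)):
  s1: p = 45/82 = 0.5488, -p*log2(p) = 0.4751
  s2: p = 37/82 = 0.4512, -p*log2(p) = 0.5180
H = sum of terms = 0.9931
Rounded to 2 decimals: 0.99

0.99
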